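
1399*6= 8394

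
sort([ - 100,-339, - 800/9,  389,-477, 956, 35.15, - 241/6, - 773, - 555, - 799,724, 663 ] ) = [  -  799 , - 773, - 555, - 477, - 339, - 100, - 800/9, - 241/6, 35.15, 389,663,724, 956 ]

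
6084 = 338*18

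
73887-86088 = -12201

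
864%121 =17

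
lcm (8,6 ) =24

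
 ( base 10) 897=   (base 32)S1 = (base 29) 11r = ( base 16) 381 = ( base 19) 294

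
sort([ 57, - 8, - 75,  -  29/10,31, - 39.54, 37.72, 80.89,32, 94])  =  [ - 75, - 39.54,-8, - 29/10, 31, 32, 37.72,57, 80.89, 94]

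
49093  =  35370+13723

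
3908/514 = 7 + 155/257=7.60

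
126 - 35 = 91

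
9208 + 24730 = 33938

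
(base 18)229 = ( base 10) 693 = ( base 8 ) 1265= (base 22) 19B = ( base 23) 173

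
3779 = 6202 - 2423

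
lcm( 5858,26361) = 52722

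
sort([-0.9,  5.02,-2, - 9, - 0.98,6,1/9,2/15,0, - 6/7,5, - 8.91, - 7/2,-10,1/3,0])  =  [ - 10,-9,-8.91, - 7/2,  -  2, - 0.98,-0.9, - 6/7, 0,0, 1/9, 2/15,1/3, 5, 5.02,6]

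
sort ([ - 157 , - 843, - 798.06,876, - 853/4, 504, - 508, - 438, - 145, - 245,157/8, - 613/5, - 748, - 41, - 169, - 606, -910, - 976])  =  [ - 976, - 910, - 843,- 798.06, - 748, - 606, - 508, - 438, - 245, - 853/4, - 169, - 157, - 145, - 613/5  ,-41,157/8,504,876 ]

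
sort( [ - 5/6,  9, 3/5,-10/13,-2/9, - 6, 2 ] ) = [ -6, - 5/6, - 10/13, - 2/9, 3/5 , 2, 9]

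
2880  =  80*36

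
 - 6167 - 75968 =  - 82135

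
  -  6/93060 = -1 + 15509/15510= - 0.00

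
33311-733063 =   -  699752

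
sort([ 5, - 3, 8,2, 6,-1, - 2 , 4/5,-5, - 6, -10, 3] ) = [-10, - 6,-5,-3,-2, - 1,4/5,2  ,  3, 5,  6,8] 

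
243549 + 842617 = 1086166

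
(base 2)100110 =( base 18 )22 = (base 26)1c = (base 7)53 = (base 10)38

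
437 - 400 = 37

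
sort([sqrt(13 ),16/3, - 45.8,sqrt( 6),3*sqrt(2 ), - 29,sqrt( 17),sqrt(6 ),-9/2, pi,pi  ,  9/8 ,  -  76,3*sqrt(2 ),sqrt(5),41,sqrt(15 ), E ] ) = [-76, - 45.8,- 29, - 9/2,9/8,sqrt(5), sqrt(6),sqrt(6),E,pi,pi,sqrt(13),sqrt(15 ),sqrt (17),3*sqrt(2),3*sqrt(2),  16/3,41]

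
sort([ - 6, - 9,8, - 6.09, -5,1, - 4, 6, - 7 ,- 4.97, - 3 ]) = [ - 9, - 7,  -  6.09, - 6, - 5, - 4.97, - 4, - 3, 1, 6, 8 ]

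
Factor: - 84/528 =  - 2^( - 2) * 7^1*11^(  -  1 ) = -  7/44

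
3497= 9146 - 5649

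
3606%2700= 906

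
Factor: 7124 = 2^2*13^1*137^1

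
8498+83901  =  92399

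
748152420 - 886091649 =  - 137939229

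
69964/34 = 34982/17 = 2057.76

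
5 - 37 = - 32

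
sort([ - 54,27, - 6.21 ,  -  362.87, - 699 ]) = [ - 699, - 362.87, - 54, - 6.21, 27 ] 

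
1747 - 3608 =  - 1861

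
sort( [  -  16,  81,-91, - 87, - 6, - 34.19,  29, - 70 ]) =[ - 91, - 87, - 70, - 34.19, - 16, - 6,29,81 ] 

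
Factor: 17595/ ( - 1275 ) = - 69/5 = - 3^1* 5^( - 1 )*23^1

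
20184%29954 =20184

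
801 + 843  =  1644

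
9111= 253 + 8858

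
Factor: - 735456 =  - 2^5*3^1*47^1* 163^1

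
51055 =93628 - 42573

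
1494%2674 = 1494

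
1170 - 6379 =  - 5209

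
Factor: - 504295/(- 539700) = 100859/107940 = 2^( - 2)*3^( - 1 )*5^( -1 )*7^( -1)*11^1*53^1 *173^1*257^(  -  1)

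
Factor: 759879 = 3^2*84431^1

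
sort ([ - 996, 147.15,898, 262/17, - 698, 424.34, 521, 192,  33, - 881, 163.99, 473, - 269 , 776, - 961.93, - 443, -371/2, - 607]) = [- 996,  -  961.93, - 881,-698,  -  607, - 443 ,  -  269, - 371/2,262/17,  33,147.15,163.99,192,424.34 , 473,521, 776,898 ]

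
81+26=107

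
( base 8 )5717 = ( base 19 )872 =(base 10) 3023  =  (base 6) 21555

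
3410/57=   59 + 47/57 = 59.82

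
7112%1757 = 84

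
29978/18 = 14989/9=1665.44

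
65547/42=1560 + 9/14 = 1560.64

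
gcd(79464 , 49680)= 24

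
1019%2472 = 1019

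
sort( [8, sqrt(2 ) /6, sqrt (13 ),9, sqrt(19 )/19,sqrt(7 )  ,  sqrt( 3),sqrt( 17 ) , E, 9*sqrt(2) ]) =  [ sqrt(19) /19, sqrt( 2 ) /6, sqrt(3), sqrt(7), E,sqrt( 13 ), sqrt( 17),8, 9, 9*sqrt(2 ) ]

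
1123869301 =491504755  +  632364546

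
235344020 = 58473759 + 176870261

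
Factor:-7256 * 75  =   - 2^3* 3^1*5^2*907^1 = - 544200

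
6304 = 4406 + 1898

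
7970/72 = 3985/36 = 110.69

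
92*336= 30912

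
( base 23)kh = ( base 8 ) 735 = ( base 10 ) 477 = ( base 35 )DM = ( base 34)E1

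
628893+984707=1613600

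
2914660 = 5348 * 545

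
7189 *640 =4600960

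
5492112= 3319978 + 2172134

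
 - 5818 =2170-7988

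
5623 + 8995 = 14618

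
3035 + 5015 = 8050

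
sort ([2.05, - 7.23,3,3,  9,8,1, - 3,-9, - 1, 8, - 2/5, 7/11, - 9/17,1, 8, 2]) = [ - 9, - 7.23,-3,-1,-9/17, - 2/5, 7/11, 1, 1, 2, 2.05, 3, 3,8,  8,  8,9]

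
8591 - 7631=960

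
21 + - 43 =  - 22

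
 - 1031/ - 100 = 10 + 31/100 = 10.31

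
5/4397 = 5/4397= 0.00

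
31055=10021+21034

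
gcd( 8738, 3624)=2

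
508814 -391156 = 117658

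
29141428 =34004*857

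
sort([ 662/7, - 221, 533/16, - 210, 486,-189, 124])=[ - 221, - 210,  -  189, 533/16,662/7, 124,486] 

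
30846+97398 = 128244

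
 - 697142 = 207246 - 904388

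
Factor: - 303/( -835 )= 3^1*5^(-1)*101^1*167^( - 1) 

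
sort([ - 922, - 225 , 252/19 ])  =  [ - 922, - 225,252/19] 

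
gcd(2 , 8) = 2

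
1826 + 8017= 9843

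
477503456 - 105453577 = 372049879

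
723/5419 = 723/5419 =0.13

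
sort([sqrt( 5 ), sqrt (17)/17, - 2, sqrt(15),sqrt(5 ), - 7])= [- 7, - 2, sqrt(17)/17, sqrt( 5),sqrt (5 ),  sqrt( 15)] 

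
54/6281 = 54/6281 = 0.01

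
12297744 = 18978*648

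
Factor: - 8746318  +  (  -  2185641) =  -89^1*113^1*1087^1 =-10931959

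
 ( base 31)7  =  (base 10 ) 7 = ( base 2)111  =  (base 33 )7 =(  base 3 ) 21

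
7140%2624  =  1892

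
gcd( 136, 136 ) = 136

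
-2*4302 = -8604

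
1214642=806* 1507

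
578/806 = 289/403 = 0.72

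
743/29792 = 743/29792= 0.02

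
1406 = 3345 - 1939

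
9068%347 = 46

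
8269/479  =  8269/479=17.26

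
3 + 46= 49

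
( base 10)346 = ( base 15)181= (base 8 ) 532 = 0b101011010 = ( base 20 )h6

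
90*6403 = 576270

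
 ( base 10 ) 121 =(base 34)3j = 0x79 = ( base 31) 3s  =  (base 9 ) 144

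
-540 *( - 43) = 23220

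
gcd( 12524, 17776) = 404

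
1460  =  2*730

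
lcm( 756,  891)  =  24948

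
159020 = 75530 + 83490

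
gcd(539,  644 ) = 7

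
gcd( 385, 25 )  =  5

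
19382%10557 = 8825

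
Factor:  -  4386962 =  - 2^1  *2193481^1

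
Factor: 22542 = 2^1*3^1*13^1 * 17^2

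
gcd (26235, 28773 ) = 9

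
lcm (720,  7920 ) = 7920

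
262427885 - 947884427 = -685456542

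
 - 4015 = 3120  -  7135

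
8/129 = 8/129  =  0.06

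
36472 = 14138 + 22334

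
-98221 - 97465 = - 195686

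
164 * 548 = 89872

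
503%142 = 77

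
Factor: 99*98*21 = 2^1*3^3*7^3*11^1 = 203742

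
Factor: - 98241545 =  - 5^1*19648309^1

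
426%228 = 198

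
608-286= 322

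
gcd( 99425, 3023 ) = 1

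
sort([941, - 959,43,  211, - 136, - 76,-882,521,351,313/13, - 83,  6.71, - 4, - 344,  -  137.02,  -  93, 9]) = [  -  959, - 882, - 344, - 137.02,  -  136, - 93,  -  83,- 76, -4,6.71 , 9,313/13,43,211, 351, 521 , 941]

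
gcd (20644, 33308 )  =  4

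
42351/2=42351/2  =  21175.50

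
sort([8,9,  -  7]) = [ - 7,8, 9]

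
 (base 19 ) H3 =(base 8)506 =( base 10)326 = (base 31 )AG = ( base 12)232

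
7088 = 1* 7088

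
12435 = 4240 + 8195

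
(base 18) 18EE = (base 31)91A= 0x21f2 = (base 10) 8690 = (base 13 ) 3C56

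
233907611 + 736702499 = 970610110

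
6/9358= 3/4679 = 0.00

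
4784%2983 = 1801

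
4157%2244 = 1913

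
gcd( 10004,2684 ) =244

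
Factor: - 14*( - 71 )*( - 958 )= - 2^2 *7^1*71^1 * 479^1 = - 952252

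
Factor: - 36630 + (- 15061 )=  - 51691^1 = -51691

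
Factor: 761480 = 2^3*5^1*19037^1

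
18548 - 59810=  - 41262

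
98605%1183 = 416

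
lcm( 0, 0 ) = 0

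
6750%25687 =6750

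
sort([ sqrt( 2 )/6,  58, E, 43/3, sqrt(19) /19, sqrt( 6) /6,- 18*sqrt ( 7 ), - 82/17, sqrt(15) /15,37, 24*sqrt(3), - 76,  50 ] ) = [ - 76, - 18*sqrt(7), - 82/17 , sqrt ( 19 )/19,  sqrt ( 2 )/6, sqrt( 15) /15, sqrt(6 )/6,E , 43/3 , 37, 24*sqrt(3 ), 50, 58]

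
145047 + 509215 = 654262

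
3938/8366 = 1969/4183= 0.47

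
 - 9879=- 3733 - 6146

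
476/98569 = 476/98569 = 0.00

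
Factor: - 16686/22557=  - 2^1 * 3^3*73^ ( - 1 ) = - 54/73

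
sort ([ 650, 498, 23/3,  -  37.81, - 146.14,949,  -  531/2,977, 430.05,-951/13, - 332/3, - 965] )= [ - 965, -531/2 , - 146.14, - 332/3 ,-951/13, - 37.81,  23/3,430.05, 498,650,949  ,  977 ] 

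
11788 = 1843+9945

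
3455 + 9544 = 12999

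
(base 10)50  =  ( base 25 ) 20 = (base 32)1i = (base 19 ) 2c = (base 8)62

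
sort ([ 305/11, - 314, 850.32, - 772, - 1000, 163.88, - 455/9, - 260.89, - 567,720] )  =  [ - 1000, - 772, - 567, - 314, - 260.89,-455/9, 305/11, 163.88, 720, 850.32 ] 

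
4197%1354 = 135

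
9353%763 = 197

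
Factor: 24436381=47^1* 519923^1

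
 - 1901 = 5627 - 7528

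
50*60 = 3000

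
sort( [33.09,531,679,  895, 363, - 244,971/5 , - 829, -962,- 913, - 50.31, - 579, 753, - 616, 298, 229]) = [  -  962, - 913, - 829, - 616,- 579, - 244,  -  50.31, 33.09,971/5,229, 298,  363, 531, 679, 753, 895 ] 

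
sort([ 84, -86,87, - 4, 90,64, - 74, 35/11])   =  [ - 86, - 74, - 4,35/11,64, 84 , 87 , 90] 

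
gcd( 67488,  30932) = 2812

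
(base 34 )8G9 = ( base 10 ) 9801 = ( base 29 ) BIS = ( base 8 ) 23111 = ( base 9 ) 14400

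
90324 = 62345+27979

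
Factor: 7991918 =2^1*11^1*363269^1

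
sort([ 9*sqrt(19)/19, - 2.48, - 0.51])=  [ - 2.48, - 0.51, 9*sqrt(19)/19]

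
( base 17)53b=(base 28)1PN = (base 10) 1507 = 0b10111100011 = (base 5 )22012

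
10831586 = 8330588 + 2500998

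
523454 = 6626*79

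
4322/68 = 63 + 19/34 = 63.56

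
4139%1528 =1083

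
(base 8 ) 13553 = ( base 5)142440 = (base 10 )5995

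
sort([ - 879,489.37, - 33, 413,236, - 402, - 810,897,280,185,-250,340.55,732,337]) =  [ - 879, - 810,-402, - 250, - 33 , 185,236,280,  337, 340.55,413, 489.37, 732,897 ]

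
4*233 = 932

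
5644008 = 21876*258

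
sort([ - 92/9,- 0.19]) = [ - 92/9, - 0.19 ]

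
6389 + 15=6404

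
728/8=91 = 91.00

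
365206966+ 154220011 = 519426977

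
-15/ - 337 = 15/337 = 0.04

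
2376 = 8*297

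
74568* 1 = 74568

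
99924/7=14274+6/7 = 14274.86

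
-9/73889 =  - 1 + 73880/73889 = - 0.00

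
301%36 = 13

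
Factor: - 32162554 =-2^1*19^1*846383^1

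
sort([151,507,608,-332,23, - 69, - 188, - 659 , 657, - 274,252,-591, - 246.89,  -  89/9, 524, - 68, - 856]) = [ - 856, - 659, - 591, - 332, - 274, - 246.89, -188,-69, - 68, - 89/9,23,151,252,  507,524,608, 657]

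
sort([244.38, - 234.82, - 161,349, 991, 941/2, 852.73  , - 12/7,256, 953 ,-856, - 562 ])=[ - 856,-562, - 234.82, - 161, - 12/7,244.38,256,349, 941/2, 852.73,953,  991 ]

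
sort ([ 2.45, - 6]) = [- 6, 2.45]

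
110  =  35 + 75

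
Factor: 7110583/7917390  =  2^( - 1)*3^( - 2)*5^ ( - 1)*13^( - 1)*47^1*67^( - 1 )*101^ ( - 1)*151289^1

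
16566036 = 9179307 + 7386729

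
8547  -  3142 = 5405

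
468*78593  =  36781524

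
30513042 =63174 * 483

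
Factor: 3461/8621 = 37^( - 1 )*233^( - 1)*3461^1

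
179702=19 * 9458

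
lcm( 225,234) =5850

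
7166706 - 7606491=-439785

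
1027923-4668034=  -  3640111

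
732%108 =84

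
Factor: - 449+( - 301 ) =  - 750 =- 2^1 *3^1*5^3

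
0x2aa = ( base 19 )1gh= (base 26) 106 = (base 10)682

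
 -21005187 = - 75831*277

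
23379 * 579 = 13536441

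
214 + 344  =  558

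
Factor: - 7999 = -19^1* 421^1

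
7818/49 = 7818/49 =159.55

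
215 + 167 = 382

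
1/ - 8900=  - 1 + 8899/8900 = - 0.00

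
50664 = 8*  6333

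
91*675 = 61425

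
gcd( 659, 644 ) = 1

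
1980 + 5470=7450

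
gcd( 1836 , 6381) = 9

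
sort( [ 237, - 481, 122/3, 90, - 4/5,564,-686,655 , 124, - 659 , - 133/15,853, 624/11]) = [-686, -659, - 481, - 133/15,-4/5, 122/3,624/11, 90,  124,237 , 564, 655,853] 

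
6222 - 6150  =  72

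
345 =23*15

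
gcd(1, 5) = 1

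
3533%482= 159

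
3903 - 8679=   - 4776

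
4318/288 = 14 + 143/144 = 14.99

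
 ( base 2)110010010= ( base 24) GI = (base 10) 402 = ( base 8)622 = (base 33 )C6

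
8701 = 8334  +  367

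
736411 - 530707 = 205704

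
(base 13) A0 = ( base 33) 3V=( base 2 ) 10000010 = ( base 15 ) 8a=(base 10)130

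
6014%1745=779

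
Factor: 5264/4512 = 7/6 = 2^(-1) * 3^( - 1) * 7^1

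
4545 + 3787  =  8332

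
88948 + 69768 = 158716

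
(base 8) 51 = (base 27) 1E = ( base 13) 32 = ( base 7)56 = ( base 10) 41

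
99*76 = 7524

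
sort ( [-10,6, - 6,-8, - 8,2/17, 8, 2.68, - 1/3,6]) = [-10,  -  8, - 8, - 6,  -  1/3, 2/17, 2.68, 6,6,8]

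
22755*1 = 22755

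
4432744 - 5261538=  - 828794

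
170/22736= 85/11368  =  0.01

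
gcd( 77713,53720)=1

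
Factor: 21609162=2^1*3^2 * 1200509^1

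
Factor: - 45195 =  - 3^1* 5^1*23^1*  131^1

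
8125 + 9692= 17817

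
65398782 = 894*73153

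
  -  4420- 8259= - 12679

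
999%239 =43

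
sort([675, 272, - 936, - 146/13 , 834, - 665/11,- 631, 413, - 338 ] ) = [ - 936, - 631, - 338,-665/11, - 146/13,272, 413,675 , 834]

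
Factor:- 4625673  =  -3^1*13^1*83^1*1429^1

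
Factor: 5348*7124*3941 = 150148758032 = 2^4*7^2*13^1 * 137^1 * 191^1 * 563^1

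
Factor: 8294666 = 2^1 * 877^1*  4729^1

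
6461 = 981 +5480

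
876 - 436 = 440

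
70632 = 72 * 981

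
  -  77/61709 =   -  77/61709 = -0.00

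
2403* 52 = 124956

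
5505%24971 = 5505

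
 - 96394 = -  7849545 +7753151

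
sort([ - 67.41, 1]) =[-67.41,1 ]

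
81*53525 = 4335525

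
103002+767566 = 870568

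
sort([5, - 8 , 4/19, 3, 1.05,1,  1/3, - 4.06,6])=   [ - 8, - 4.06,4/19,1/3, 1, 1.05,3,5, 6] 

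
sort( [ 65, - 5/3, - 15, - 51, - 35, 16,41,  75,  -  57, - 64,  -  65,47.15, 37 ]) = [ - 65, - 64,- 57,  -  51,-35, - 15, - 5/3,16,37,41, 47.15,65, 75]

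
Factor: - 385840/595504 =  - 265/409 = - 5^1*53^1*409^( - 1 ) 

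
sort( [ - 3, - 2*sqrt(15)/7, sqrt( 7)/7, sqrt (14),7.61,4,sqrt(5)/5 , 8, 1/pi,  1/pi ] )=[  -  3, - 2* sqrt (15)/7, 1/pi, 1/pi, sqrt( 7)/7, sqrt( 5)/5, sqrt(14) , 4,  7.61,8 ]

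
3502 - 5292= - 1790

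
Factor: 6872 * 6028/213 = 2^5 * 3^( - 1 )* 11^1 * 71^(  -  1) * 137^1*859^1  =  41424416/213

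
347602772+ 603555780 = 951158552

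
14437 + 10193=24630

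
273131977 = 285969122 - 12837145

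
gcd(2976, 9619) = 1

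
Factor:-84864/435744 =-52/267 = -2^2*3^( - 1)*13^1*89^( - 1)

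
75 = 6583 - 6508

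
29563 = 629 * 47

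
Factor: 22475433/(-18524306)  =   - 2^(-1) * 3^1  *  2389^(-1 )*3877^( - 1 )*7491811^1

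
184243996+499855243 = 684099239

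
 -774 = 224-998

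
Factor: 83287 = 37^1*2251^1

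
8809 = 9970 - 1161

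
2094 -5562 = - 3468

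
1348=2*674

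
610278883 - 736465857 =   -  126186974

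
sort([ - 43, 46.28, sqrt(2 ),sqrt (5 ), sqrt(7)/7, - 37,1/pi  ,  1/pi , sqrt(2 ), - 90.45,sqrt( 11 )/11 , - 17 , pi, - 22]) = [ - 90.45 , - 43  , - 37,-22, - 17, sqrt(11 ) /11,1/pi, 1/pi, sqrt( 7)/7,sqrt(2),sqrt(2 ),  sqrt( 5),  pi,46.28 ] 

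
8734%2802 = 328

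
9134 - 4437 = 4697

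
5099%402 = 275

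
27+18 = 45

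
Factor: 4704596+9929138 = 2^1*7316867^1 = 14633734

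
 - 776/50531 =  - 776/50531 = -  0.02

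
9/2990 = 9/2990 = 0.00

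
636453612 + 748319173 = 1384772785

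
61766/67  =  61766/67 = 921.88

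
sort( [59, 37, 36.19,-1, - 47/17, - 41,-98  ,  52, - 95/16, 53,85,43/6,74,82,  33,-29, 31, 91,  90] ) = [ - 98 , - 41, - 29, -95/16,-47/17,-1,43/6, 31,33, 36.19, 37,52,53,59,74 , 82,85,  90, 91] 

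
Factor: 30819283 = 11^1*17^1*164809^1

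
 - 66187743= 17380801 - 83568544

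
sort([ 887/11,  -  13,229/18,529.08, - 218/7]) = [-218/7, - 13,229/18, 887/11,529.08 ] 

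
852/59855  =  852/59855 = 0.01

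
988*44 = 43472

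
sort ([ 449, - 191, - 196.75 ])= [-196.75,  -  191,449] 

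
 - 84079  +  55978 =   -  28101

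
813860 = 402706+411154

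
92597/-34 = -92597/34 = -2723.44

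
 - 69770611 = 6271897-76042508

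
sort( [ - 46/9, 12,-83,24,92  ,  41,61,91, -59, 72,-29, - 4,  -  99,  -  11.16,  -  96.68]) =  [  -  99, - 96.68, - 83,  -  59,  -  29,  -  11.16,  -  46/9, - 4, 12, 24, 41,61,72, 91,92]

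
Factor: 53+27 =80= 2^4*5^1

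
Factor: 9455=5^1*31^1*61^1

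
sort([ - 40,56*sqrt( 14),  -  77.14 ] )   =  [ - 77.14,-40,  56*sqrt (14 )]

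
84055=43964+40091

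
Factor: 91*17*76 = 2^2*7^1*13^1*17^1 * 19^1  =  117572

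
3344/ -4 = -836/1 = -836.00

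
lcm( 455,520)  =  3640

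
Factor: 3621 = 3^1*17^1*71^1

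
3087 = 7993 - 4906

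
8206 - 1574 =6632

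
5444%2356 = 732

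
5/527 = 5/527= 0.01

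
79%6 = 1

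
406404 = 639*636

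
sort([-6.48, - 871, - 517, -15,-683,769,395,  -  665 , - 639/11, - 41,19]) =[ - 871,- 683,-665, - 517,-639/11, - 41, - 15,-6.48, 19,  395, 769]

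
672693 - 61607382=-60934689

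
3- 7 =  - 4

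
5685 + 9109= 14794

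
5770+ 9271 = 15041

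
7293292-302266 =6991026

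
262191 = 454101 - 191910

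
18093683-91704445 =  - 73610762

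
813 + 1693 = 2506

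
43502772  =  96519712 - 53016940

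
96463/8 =96463/8 = 12057.88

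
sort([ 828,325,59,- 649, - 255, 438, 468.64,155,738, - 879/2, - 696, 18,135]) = [ - 696,- 649, - 879/2, - 255,18,59,135,155, 325,438, 468.64,738,  828]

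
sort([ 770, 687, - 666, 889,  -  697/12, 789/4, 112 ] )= [ - 666,-697/12,112,789/4, 687,770,889]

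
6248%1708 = 1124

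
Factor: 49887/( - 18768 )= - 723/272=- 2^( - 4)*3^1*17^( - 1) * 241^1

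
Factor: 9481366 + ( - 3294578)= 2^2 * 1546697^1 = 6186788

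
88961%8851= 451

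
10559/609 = 10559/609=17.34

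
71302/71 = 71302/71 = 1004.25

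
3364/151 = 3364/151 = 22.28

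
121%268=121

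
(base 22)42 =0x5a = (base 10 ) 90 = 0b1011010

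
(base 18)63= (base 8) 157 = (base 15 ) 76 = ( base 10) 111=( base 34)39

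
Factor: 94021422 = 2^1*3^1*11^1*29^1*49123^1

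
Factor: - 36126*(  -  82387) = 2^1*3^4 * 223^1*82387^1 = 2976312762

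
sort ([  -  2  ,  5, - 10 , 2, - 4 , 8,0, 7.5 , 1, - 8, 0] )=[ - 10, - 8,-4, -2, 0,0,1, 2,5, 7.5, 8]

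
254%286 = 254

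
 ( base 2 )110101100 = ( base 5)3203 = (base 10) 428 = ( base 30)e8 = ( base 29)em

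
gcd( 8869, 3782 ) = 1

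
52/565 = 52/565 = 0.09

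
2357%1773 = 584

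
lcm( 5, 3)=15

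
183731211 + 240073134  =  423804345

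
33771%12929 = 7913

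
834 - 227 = 607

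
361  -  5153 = - 4792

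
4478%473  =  221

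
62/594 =31/297  =  0.10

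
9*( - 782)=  - 7038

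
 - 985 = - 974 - 11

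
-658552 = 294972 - 953524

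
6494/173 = 6494/173 = 37.54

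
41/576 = 41/576 = 0.07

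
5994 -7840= -1846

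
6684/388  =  17 + 22/97 = 17.23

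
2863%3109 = 2863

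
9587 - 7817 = 1770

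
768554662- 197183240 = 571371422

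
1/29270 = 1/29270= 0.00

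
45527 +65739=111266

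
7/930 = 7/930 =0.01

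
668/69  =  668/69 = 9.68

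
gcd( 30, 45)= 15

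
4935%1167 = 267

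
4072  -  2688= 1384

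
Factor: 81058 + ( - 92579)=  - 41^1*281^1 = - 11521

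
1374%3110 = 1374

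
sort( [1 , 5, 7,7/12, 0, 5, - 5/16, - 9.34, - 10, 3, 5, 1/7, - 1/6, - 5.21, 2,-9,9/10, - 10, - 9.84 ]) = [ - 10, - 10, - 9.84, - 9.34, - 9,- 5.21, - 5/16, - 1/6,0, 1/7, 7/12, 9/10, 1,  2, 3,5,5, 5,7 ]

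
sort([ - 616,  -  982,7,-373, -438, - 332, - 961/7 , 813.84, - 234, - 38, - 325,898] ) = [-982, - 616 , - 438,-373, - 332, - 325, - 234, - 961/7, - 38,7,813.84 , 898 ]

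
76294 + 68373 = 144667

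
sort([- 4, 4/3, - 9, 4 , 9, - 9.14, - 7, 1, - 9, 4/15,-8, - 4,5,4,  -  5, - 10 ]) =[-10,-9.14, - 9 , - 9, - 8,  -  7, - 5, - 4 , - 4,4/15, 1, 4/3,4,  4, 5, 9] 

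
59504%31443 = 28061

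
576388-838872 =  - 262484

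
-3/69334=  - 3/69334 = - 0.00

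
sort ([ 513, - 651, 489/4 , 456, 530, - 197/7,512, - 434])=[ - 651, -434, - 197/7,489/4, 456, 512, 513, 530]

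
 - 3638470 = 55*( - 66154 )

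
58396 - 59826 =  - 1430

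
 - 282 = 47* ( - 6) 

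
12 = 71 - 59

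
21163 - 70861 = - 49698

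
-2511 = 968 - 3479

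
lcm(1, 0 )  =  0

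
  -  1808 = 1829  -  3637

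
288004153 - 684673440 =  - 396669287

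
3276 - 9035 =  -5759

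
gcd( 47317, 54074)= 1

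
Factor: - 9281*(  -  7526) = 69848806 = 2^1 * 53^1*71^1*9281^1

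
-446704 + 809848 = 363144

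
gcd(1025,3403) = 41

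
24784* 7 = 173488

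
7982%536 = 478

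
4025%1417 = 1191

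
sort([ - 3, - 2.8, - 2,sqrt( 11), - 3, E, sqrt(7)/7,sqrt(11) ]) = [ -3, - 3, - 2.8, -2,sqrt( 7)/7, E , sqrt(11), sqrt(11)]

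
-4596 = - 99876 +95280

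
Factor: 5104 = 2^4*11^1 * 29^1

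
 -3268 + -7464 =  - 10732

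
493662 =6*82277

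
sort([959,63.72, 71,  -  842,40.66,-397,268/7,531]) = [- 842, - 397,268/7,40.66, 63.72,71, 531,959] 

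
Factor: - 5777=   - 53^1 *109^1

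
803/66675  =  803/66675= 0.01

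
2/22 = 1/11 = 0.09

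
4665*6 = 27990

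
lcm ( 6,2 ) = 6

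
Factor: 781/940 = 2^( - 2) * 5^ ( - 1)*11^1*47^(- 1) * 71^1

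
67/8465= 67/8465 = 0.01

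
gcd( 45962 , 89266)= 2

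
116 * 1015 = 117740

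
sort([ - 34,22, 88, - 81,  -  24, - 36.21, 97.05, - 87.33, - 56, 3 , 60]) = [ - 87.33, - 81, - 56, - 36.21, - 34, - 24, 3, 22, 60,88, 97.05]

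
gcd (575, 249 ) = 1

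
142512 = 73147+69365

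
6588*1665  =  10969020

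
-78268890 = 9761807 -88030697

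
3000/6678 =500/1113= 0.45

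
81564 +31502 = 113066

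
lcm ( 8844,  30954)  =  61908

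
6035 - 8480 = -2445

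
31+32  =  63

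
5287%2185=917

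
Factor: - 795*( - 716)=569220 = 2^2*3^1*5^1*53^1*179^1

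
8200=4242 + 3958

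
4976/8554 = 2488/4277 = 0.58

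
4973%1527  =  392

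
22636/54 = 11318/27 = 419.19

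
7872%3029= 1814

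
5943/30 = 1981/10 =198.10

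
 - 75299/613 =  - 75299/613 = - 122.84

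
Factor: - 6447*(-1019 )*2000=13138986000 = 2^4*3^1 * 5^3  *7^1 * 307^1*1019^1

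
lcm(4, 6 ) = 12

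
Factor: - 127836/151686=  -134/159 = - 2^1*3^(  -  1) * 53^( - 1) * 67^1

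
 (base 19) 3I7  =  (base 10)1432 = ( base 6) 10344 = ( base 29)1KB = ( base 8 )2630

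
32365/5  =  6473 = 6473.00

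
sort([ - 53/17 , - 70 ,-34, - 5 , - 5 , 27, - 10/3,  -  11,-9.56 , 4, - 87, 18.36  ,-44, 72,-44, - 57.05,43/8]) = [ - 87, -70, - 57.05,-44, -44,  -  34, - 11 ,-9.56,-5 ,-5,  -  10/3,-53/17,4,43/8,18.36 , 27,72 ]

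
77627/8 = 9703 + 3/8 = 9703.38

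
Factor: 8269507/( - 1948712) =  -2^(  -  3)*243589^ ( - 1 )*8269507^1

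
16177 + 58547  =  74724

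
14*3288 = 46032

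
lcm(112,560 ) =560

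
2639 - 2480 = 159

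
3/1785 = 1/595 = 0.00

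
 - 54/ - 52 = 27/26=1.04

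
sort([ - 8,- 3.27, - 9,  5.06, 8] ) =[ - 9 , - 8, - 3.27,  5.06, 8 ]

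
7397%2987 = 1423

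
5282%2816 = 2466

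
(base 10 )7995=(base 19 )132f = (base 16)1F3B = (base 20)jjf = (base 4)1330323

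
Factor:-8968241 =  - 8968241^1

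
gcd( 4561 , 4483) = 1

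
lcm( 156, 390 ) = 780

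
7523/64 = 117+35/64 = 117.55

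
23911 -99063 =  - 75152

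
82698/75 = 27566/25=1102.64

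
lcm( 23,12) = 276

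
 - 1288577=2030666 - 3319243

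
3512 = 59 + 3453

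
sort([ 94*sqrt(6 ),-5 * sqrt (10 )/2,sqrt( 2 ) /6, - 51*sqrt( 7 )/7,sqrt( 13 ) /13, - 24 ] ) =[ - 24, - 51*sqrt ( 7 ) /7, - 5*sqrt( 10 ) /2, sqrt(2 ) /6,sqrt(13)/13, 94*sqrt ( 6 ) ]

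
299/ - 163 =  - 2  +  27/163 = -1.83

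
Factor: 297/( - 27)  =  -11^1=-11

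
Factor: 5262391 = 41^1*128351^1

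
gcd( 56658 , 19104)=6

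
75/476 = 75/476 =0.16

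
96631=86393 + 10238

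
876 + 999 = 1875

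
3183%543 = 468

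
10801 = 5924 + 4877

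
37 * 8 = 296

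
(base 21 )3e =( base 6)205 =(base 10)77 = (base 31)2F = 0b1001101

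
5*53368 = 266840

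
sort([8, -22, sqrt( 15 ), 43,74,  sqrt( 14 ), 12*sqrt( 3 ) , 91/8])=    [ - 22, sqrt(14 ), sqrt(15), 8, 91/8,12*sqrt( 3), 43,74]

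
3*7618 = 22854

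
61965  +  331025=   392990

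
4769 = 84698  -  79929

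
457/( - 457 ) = -1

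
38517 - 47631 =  - 9114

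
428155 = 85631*5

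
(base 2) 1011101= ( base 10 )93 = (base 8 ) 135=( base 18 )53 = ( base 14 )69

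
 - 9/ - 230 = 9/230= 0.04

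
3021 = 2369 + 652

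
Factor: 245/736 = 2^(-5 ) * 5^1*7^2*23^( - 1 )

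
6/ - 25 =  - 1 + 19/25 = - 0.24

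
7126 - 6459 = 667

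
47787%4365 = 4137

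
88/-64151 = -88/64151 =- 0.00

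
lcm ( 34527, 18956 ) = 966756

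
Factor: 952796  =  2^2 * 13^1*73^1*251^1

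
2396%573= 104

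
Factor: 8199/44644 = 2^ (-2 )*3^2*911^1*11161^(-1 )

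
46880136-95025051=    - 48144915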